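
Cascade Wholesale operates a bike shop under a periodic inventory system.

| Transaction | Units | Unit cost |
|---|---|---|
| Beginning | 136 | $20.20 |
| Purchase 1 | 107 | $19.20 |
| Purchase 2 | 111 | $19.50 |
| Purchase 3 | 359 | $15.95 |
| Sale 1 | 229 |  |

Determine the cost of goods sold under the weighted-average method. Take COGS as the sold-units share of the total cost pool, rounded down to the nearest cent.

Sale 1, sell 229: 229/713 × $12,692.15 → $4,076.44
Ending inventory (cost pool remaining) = $8,615.71

COGS = $4,076.44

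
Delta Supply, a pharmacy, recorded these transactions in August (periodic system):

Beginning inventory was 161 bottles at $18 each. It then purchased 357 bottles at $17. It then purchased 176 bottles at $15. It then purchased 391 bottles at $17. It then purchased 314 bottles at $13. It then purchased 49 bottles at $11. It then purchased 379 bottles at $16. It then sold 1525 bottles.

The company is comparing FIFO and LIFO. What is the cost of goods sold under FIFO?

COGS = $24,107

FIFO COGS: 161 @ $18 + 357 @ $17 + 176 @ $15 + 391 @ $17 + 314 @ $13 + 49 @ $11 + 77 @ $16 = $24,107
LIFO COGS: 379 @ $16 + 49 @ $11 + 314 @ $13 + 391 @ $17 + 176 @ $15 + 216 @ $17 = $23,644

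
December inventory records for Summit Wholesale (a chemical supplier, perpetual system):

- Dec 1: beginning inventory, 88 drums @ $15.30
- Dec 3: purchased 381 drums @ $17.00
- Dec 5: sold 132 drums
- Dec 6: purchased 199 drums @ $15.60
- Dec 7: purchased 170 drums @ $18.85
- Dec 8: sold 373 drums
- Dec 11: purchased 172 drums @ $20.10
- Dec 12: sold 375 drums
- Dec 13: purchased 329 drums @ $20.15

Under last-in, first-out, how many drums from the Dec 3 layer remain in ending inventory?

42

Dec 5, 132 sold [LIFO — newest first]: 132 @ $17.00 = $2,244.00
Dec 8, 373 sold [LIFO — newest first]: 170 @ $18.85 + 199 @ $15.60 + 4 @ $17.00 = $6,376.90
Dec 12, 375 sold [LIFO — newest first]: 172 @ $20.10 + 203 @ $17.00 = $6,908.20
Total COGS = $2,244.00 + $6,376.90 + $6,908.20 = $15,529.10
Ending inventory: 88 @ $15.30 + 42 @ $17.00 + 329 @ $20.15 = $8,689.75
Check: goods available $24,218.85 = COGS $15,529.10 + ending $8,689.75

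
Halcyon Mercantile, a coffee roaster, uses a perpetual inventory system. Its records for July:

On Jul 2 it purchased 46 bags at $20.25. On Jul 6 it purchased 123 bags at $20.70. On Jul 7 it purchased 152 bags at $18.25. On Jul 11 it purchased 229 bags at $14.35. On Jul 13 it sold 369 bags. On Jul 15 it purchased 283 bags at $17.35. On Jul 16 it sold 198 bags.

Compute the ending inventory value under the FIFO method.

Ending inventory = $4,615.10

Jul 13, 369 sold [FIFO — oldest first]: 46 @ $20.25 + 123 @ $20.70 + 152 @ $18.25 + 48 @ $14.35 = $6,940.40
Jul 16, 198 sold [FIFO — oldest first]: 181 @ $14.35 + 17 @ $17.35 = $2,892.30
Total COGS = $6,940.40 + $2,892.30 = $9,832.70
Ending inventory: 266 @ $17.35 = $4,615.10
Check: goods available $14,447.80 = COGS $9,832.70 + ending $4,615.10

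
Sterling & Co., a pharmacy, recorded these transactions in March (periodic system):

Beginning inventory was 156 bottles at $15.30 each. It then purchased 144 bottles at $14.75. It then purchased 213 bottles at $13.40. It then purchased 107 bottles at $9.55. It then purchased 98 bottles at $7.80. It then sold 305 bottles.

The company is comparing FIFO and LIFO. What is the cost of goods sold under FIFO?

COGS = $4,577.80

FIFO COGS: 156 @ $15.30 + 144 @ $14.75 + 5 @ $13.40 = $4,577.80
LIFO COGS: 98 @ $7.80 + 107 @ $9.55 + 100 @ $13.40 = $3,126.25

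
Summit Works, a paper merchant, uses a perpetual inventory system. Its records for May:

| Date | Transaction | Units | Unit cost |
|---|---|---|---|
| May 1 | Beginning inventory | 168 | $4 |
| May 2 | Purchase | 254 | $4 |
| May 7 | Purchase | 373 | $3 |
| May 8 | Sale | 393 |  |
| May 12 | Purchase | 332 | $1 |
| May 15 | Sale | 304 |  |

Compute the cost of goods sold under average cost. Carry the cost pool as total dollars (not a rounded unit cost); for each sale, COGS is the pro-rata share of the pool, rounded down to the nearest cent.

COGS = $2,112.98

After May 1: 168 on hand, pool $672.00 (≈ $4.0000 each)
After May 2: 422 on hand, pool $1,688.00 (≈ $4.0000 each)
After May 7: 795 on hand, pool $2,807.00 (≈ $3.5308 each)
May 8, sell 393: 393/795 × $2,807.00 → $1,387.61
After May 12: 734 on hand, pool $1,751.39 (≈ $2.3861 each)
May 15, sell 304: 304/734 × $1,751.39 → $725.37
Total COGS = $1,387.61 + $725.37 = $2,112.98
Ending inventory (cost pool remaining) = $1,026.02
Check: goods available $3,139.00 = COGS $2,112.98 + ending $1,026.02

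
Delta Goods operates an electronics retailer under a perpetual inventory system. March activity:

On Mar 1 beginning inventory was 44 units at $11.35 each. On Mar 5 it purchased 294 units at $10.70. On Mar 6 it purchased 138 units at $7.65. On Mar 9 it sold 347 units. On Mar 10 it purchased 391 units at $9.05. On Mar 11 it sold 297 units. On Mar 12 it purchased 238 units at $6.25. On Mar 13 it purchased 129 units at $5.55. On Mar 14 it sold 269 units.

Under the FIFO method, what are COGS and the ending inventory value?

COGS = $8,526.95; ending inventory = $1,915.95

Mar 9, 347 sold [FIFO — oldest first]: 44 @ $11.35 + 294 @ $10.70 + 9 @ $7.65 = $3,714.05
Mar 11, 297 sold [FIFO — oldest first]: 129 @ $7.65 + 168 @ $9.05 = $2,507.25
Mar 14, 269 sold [FIFO — oldest first]: 223 @ $9.05 + 46 @ $6.25 = $2,305.65
Total COGS = $3,714.05 + $2,507.25 + $2,305.65 = $8,526.95
Ending inventory: 192 @ $6.25 + 129 @ $5.55 = $1,915.95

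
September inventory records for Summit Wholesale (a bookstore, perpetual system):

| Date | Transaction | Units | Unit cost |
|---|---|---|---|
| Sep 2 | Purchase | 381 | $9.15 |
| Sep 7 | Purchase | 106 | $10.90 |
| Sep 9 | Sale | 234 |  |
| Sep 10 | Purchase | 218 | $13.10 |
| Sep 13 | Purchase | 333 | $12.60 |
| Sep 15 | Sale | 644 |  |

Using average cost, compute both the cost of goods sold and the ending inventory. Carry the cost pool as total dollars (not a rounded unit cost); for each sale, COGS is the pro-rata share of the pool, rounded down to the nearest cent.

After Sep 2: 381 on hand, pool $3,486.15 (≈ $9.1500 each)
After Sep 7: 487 on hand, pool $4,641.55 (≈ $9.5309 each)
Sep 9, sell 234: 234/487 × $4,641.55 → $2,230.23
After Sep 10: 471 on hand, pool $5,267.12 (≈ $11.1828 each)
After Sep 13: 804 on hand, pool $9,462.92 (≈ $11.7698 each)
Sep 15, sell 644: 644/804 × $9,462.92 → $7,579.75
Total COGS = $2,230.23 + $7,579.75 = $9,809.98
Ending inventory (cost pool remaining) = $1,883.17

COGS = $9,809.98; ending inventory = $1,883.17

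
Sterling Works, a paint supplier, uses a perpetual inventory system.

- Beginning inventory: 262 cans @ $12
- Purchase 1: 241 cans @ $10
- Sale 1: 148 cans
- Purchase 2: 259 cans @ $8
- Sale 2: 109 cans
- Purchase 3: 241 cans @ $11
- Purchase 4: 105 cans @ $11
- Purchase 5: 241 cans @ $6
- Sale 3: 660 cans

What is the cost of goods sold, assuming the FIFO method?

Sale 1 (148) [FIFO — oldest first]: 148 @ $12 = $1,776
Sale 2 (109) [FIFO — oldest first]: 109 @ $12 = $1,308
Sale 3 (660) [FIFO — oldest first]: 5 @ $12 + 241 @ $10 + 259 @ $8 + 155 @ $11 = $6,247
Total COGS = $1,776 + $1,308 + $6,247 = $9,331
Ending inventory: 86 @ $11 + 105 @ $11 + 241 @ $6 = $3,547

COGS = $9,331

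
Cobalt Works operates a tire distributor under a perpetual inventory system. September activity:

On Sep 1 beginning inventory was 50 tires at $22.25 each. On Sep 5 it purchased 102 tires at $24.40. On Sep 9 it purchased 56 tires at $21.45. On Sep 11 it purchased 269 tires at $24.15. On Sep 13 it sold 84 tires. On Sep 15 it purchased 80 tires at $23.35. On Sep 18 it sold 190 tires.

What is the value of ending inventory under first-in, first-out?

Ending inventory = $6,770.45

Sep 13, 84 sold [FIFO — oldest first]: 50 @ $22.25 + 34 @ $24.40 = $1,942.10
Sep 18, 190 sold [FIFO — oldest first]: 68 @ $24.40 + 56 @ $21.45 + 66 @ $24.15 = $4,454.30
Total COGS = $1,942.10 + $4,454.30 = $6,396.40
Ending inventory: 203 @ $24.15 + 80 @ $23.35 = $6,770.45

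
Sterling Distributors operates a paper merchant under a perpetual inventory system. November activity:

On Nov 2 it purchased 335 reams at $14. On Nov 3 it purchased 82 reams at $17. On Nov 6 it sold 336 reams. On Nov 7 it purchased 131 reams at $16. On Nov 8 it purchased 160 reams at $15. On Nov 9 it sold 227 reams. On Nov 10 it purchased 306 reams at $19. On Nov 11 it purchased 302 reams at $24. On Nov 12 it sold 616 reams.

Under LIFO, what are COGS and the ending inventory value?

Nov 6, 336 sold [LIFO — newest first]: 82 @ $17 + 254 @ $14 = $4,950
Nov 9, 227 sold [LIFO — newest first]: 160 @ $15 + 67 @ $16 = $3,472
Nov 12, 616 sold [LIFO — newest first]: 302 @ $24 + 306 @ $19 + 8 @ $16 = $13,190
Total COGS = $4,950 + $3,472 + $13,190 = $21,612
Ending inventory: 81 @ $14 + 56 @ $16 = $2,030
Check: goods available $23,642 = COGS $21,612 + ending $2,030

COGS = $21,612; ending inventory = $2,030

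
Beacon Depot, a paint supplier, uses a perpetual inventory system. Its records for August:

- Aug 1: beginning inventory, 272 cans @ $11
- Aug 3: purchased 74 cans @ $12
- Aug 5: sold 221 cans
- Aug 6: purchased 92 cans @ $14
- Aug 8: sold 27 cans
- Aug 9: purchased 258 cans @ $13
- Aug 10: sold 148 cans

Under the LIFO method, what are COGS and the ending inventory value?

COGS = $4,807; ending inventory = $3,715

Aug 5, 221 sold [LIFO — newest first]: 74 @ $12 + 147 @ $11 = $2,505
Aug 8, 27 sold [LIFO — newest first]: 27 @ $14 = $378
Aug 10, 148 sold [LIFO — newest first]: 148 @ $13 = $1,924
Total COGS = $2,505 + $378 + $1,924 = $4,807
Ending inventory: 125 @ $11 + 65 @ $14 + 110 @ $13 = $3,715
Check: goods available $8,522 = COGS $4,807 + ending $3,715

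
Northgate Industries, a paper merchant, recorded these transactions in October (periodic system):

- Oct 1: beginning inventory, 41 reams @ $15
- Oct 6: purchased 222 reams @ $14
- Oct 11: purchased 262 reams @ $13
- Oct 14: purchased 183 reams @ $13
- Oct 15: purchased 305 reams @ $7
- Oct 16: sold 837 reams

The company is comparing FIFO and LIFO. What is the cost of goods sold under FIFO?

FIFO COGS: 41 @ $15 + 222 @ $14 + 262 @ $13 + 183 @ $13 + 129 @ $7 = $10,411
LIFO COGS: 305 @ $7 + 183 @ $13 + 262 @ $13 + 87 @ $14 = $9,138

COGS = $10,411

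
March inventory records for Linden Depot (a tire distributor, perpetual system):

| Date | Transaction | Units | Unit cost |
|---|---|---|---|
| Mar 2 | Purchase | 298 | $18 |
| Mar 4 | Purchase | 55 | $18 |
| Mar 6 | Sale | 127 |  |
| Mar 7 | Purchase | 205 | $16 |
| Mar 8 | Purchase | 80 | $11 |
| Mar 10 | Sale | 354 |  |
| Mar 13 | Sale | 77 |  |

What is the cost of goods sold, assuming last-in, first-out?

Mar 6, 127 sold [LIFO — newest first]: 55 @ $18 + 72 @ $18 = $2,286
Mar 10, 354 sold [LIFO — newest first]: 80 @ $11 + 205 @ $16 + 69 @ $18 = $5,402
Mar 13, 77 sold [LIFO — newest first]: 77 @ $18 = $1,386
Total COGS = $2,286 + $5,402 + $1,386 = $9,074
Ending inventory: 80 @ $18 = $1,440
Check: goods available $10,514 = COGS $9,074 + ending $1,440

COGS = $9,074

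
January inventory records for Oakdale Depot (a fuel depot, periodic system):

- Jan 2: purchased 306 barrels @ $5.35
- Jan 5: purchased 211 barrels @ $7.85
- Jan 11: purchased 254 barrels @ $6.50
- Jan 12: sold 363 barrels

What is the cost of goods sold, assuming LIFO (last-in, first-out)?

Jan 12, 363 sold [LIFO — newest first]: 254 @ $6.50 + 109 @ $7.85 = $2,506.65
Ending inventory: 306 @ $5.35 + 102 @ $7.85 = $2,437.80

COGS = $2,506.65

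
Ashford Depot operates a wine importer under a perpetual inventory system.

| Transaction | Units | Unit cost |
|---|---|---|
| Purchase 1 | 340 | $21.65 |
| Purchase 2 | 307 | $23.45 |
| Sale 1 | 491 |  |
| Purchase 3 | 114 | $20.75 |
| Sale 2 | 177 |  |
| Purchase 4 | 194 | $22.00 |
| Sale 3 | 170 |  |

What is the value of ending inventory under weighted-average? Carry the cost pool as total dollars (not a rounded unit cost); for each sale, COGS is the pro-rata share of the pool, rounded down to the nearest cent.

After Purchase 1: 340 on hand, pool $7,361.00 (≈ $21.6500 each)
After Purchase 2: 647 on hand, pool $14,560.15 (≈ $22.5041 each)
Sale 1, sell 491: 491/647 × $14,560.15 → $11,049.51
After Purchase 3: 270 on hand, pool $5,876.14 (≈ $21.7635 each)
Sale 2, sell 177: 177/270 × $5,876.14 → $3,852.13
After Purchase 4: 287 on hand, pool $6,292.01 (≈ $21.9234 each)
Sale 3, sell 170: 170/287 × $6,292.01 → $3,726.97
Total COGS = $11,049.51 + $3,852.13 + $3,726.97 = $18,628.61
Ending inventory (cost pool remaining) = $2,565.04
Check: goods available $21,193.65 = COGS $18,628.61 + ending $2,565.04

Ending inventory = $2,565.04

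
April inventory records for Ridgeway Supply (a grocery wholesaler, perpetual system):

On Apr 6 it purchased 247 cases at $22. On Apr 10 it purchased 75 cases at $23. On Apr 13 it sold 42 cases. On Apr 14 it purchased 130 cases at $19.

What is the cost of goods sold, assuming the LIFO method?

COGS = $966

Apr 13, 42 sold [LIFO — newest first]: 42 @ $23 = $966
Ending inventory: 247 @ $22 + 33 @ $23 + 130 @ $19 = $8,663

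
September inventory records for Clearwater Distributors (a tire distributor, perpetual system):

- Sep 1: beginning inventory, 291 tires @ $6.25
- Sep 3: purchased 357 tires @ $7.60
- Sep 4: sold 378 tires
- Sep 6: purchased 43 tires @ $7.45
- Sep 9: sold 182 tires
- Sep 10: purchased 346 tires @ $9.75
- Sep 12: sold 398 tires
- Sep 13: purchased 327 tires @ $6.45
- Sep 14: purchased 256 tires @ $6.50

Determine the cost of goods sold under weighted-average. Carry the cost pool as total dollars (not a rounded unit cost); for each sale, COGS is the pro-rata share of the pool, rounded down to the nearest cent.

COGS = $7,513.98

After Sep 1: 291 on hand, pool $1,818.75 (≈ $6.2500 each)
After Sep 3: 648 on hand, pool $4,531.95 (≈ $6.9938 each)
Sep 4, sell 378: 378/648 × $4,531.95 → $2,643.63
After Sep 6: 313 on hand, pool $2,208.67 (≈ $7.0565 each)
Sep 9, sell 182: 182/313 × $2,208.67 → $1,284.27
After Sep 10: 477 on hand, pool $4,297.90 (≈ $9.0103 each)
Sep 12, sell 398: 398/477 × $4,297.90 → $3,586.08
After Sep 13: 406 on hand, pool $2,820.97 (≈ $6.9482 each)
After Sep 14: 662 on hand, pool $4,484.97 (≈ $6.7749 each)
Total COGS = $2,643.63 + $1,284.27 + $3,586.08 = $7,513.98
Ending inventory (cost pool remaining) = $4,484.97
Check: goods available $11,998.95 = COGS $7,513.98 + ending $4,484.97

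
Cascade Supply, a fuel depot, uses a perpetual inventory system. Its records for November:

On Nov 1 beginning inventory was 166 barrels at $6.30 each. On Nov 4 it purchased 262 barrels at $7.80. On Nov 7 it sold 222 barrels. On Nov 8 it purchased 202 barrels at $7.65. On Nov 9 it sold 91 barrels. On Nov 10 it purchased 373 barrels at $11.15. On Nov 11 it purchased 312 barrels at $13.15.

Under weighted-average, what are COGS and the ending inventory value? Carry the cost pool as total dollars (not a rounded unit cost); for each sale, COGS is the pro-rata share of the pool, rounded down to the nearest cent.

After Nov 1: 166 on hand, pool $1,045.80 (≈ $6.3000 each)
After Nov 4: 428 on hand, pool $3,089.40 (≈ $7.2182 each)
Nov 7, sell 222: 222/428 × $3,089.40 → $1,602.44
After Nov 8: 408 on hand, pool $3,032.26 (≈ $7.4320 each)
Nov 9, sell 91: 91/408 × $3,032.26 → $676.31
After Nov 10: 690 on hand, pool $6,514.90 (≈ $9.4419 each)
After Nov 11: 1002 on hand, pool $10,617.70 (≈ $10.5965 each)
Total COGS = $1,602.44 + $676.31 = $2,278.75
Ending inventory (cost pool remaining) = $10,617.70
Check: goods available $12,896.45 = COGS $2,278.75 + ending $10,617.70

COGS = $2,278.75; ending inventory = $10,617.70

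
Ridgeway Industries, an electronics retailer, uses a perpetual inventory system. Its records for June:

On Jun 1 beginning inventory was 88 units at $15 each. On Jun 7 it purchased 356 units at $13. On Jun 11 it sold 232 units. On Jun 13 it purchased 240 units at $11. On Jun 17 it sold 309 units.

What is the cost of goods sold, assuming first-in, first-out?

Jun 11, 232 sold [FIFO — oldest first]: 88 @ $15 + 144 @ $13 = $3,192
Jun 17, 309 sold [FIFO — oldest first]: 212 @ $13 + 97 @ $11 = $3,823
Total COGS = $3,192 + $3,823 = $7,015
Ending inventory: 143 @ $11 = $1,573

COGS = $7,015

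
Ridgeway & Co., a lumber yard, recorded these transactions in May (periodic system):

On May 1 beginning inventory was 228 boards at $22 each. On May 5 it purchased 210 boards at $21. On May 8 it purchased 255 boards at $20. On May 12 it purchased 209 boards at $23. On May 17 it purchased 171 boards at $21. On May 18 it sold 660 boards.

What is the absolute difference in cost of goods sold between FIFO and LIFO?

$157

FIFO COGS: 228 @ $22 + 210 @ $21 + 222 @ $20 = $13,866
LIFO COGS: 171 @ $21 + 209 @ $23 + 255 @ $20 + 25 @ $21 = $14,023
Difference = |$13,866 − $14,023| = $157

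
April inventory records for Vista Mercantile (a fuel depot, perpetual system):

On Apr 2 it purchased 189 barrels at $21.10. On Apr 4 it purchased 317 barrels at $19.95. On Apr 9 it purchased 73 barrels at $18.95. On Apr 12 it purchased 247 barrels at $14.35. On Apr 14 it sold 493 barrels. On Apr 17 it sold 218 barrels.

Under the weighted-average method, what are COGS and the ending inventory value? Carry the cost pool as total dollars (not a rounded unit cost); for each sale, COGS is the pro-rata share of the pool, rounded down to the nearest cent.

After Apr 2: 189 on hand, pool $3,987.90 (≈ $21.1000 each)
After Apr 4: 506 on hand, pool $10,312.05 (≈ $20.3795 each)
After Apr 9: 579 on hand, pool $11,695.40 (≈ $20.1993 each)
After Apr 12: 826 on hand, pool $15,239.85 (≈ $18.4502 each)
Apr 14, sell 493: 493/826 × $15,239.85 → $9,095.93
Apr 17, sell 218: 218/333 × $6,143.92 → $4,022.14
Total COGS = $9,095.93 + $4,022.14 = $13,118.07
Ending inventory (cost pool remaining) = $2,121.78
Check: goods available $15,239.85 = COGS $13,118.07 + ending $2,121.78

COGS = $13,118.07; ending inventory = $2,121.78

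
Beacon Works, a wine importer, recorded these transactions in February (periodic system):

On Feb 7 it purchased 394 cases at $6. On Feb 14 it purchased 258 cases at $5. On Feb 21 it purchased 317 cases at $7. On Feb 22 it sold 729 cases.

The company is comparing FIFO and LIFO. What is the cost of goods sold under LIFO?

COGS = $4,433

FIFO COGS: 394 @ $6 + 258 @ $5 + 77 @ $7 = $4,193
LIFO COGS: 317 @ $7 + 258 @ $5 + 154 @ $6 = $4,433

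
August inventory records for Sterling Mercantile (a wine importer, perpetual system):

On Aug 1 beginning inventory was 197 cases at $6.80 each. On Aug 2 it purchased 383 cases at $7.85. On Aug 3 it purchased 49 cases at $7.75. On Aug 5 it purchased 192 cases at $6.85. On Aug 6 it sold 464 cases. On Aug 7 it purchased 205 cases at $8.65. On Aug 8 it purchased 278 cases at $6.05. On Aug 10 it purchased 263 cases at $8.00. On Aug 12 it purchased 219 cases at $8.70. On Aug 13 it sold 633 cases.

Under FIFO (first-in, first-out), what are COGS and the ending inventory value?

Aug 6, 464 sold [FIFO — oldest first]: 197 @ $6.80 + 267 @ $7.85 = $3,435.55
Aug 13, 633 sold [FIFO — oldest first]: 116 @ $7.85 + 49 @ $7.75 + 192 @ $6.85 + 205 @ $8.65 + 71 @ $6.05 = $4,808.35
Total COGS = $3,435.55 + $4,808.35 = $8,243.90
Ending inventory: 207 @ $6.05 + 263 @ $8.00 + 219 @ $8.70 = $5,261.65

COGS = $8,243.90; ending inventory = $5,261.65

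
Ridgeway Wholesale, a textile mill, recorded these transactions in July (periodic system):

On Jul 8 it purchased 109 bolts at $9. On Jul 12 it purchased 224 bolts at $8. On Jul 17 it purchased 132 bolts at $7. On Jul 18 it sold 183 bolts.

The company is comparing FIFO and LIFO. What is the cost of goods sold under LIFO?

COGS = $1,332

FIFO COGS: 109 @ $9 + 74 @ $8 = $1,573
LIFO COGS: 132 @ $7 + 51 @ $8 = $1,332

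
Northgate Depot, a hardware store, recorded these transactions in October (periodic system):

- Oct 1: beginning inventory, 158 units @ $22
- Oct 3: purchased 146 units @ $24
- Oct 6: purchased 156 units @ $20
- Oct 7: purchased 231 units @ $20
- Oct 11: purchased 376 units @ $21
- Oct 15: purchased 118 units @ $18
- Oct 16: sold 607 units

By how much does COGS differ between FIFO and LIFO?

$760

FIFO COGS: 158 @ $22 + 146 @ $24 + 156 @ $20 + 147 @ $20 = $13,040
LIFO COGS: 118 @ $18 + 376 @ $21 + 113 @ $20 = $12,280
Difference = |$13,040 − $12,280| = $760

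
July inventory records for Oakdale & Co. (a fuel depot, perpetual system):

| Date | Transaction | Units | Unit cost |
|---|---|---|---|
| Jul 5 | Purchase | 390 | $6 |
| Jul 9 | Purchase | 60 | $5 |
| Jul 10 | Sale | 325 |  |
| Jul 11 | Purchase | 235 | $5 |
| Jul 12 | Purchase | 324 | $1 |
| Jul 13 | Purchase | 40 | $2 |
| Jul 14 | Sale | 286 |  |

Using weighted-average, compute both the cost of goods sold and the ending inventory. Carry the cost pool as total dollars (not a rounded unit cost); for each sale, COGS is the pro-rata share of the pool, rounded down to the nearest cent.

COGS = $2,820.09; ending inventory = $1,398.91

After Jul 5: 390 on hand, pool $2,340.00 (≈ $6.0000 each)
After Jul 9: 450 on hand, pool $2,640.00 (≈ $5.8667 each)
Jul 10, sell 325: 325/450 × $2,640.00 → $1,906.66
After Jul 11: 360 on hand, pool $1,908.34 (≈ $5.3009 each)
After Jul 12: 684 on hand, pool $2,232.34 (≈ $3.2637 each)
After Jul 13: 724 on hand, pool $2,312.34 (≈ $3.1938 each)
Jul 14, sell 286: 286/724 × $2,312.34 → $913.43
Total COGS = $1,906.66 + $913.43 = $2,820.09
Ending inventory (cost pool remaining) = $1,398.91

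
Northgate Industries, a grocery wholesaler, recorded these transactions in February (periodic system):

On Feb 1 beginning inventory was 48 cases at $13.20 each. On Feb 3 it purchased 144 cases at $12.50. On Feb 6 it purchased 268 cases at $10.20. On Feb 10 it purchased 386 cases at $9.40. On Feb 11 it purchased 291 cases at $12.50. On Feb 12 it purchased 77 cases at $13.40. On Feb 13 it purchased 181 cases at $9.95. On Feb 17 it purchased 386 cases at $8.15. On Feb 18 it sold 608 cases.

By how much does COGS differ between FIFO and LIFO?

FIFO COGS: 48 @ $13.20 + 144 @ $12.50 + 268 @ $10.20 + 148 @ $9.40 = $6,558.40
LIFO COGS: 386 @ $8.15 + 181 @ $9.95 + 41 @ $13.40 = $5,496.25
Difference = |$6,558.40 − $5,496.25| = $1,062.15

$1,062.15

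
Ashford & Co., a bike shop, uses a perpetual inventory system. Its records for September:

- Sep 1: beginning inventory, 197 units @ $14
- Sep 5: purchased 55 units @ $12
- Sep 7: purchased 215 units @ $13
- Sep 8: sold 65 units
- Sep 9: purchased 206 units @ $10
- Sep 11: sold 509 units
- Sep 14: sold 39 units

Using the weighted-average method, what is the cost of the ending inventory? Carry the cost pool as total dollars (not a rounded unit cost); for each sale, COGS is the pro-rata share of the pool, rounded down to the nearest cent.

After Sep 1: 197 on hand, pool $2,758.00 (≈ $14.0000 each)
After Sep 5: 252 on hand, pool $3,418.00 (≈ $13.5635 each)
After Sep 7: 467 on hand, pool $6,213.00 (≈ $13.3041 each)
Sep 8, sell 65: 65/467 × $6,213.00 → $864.76
After Sep 9: 608 on hand, pool $7,408.24 (≈ $12.1846 each)
Sep 11, sell 509: 509/608 × $7,408.24 → $6,201.96
Sep 14, sell 39: 39/99 × $1,206.28 → $475.20
Total COGS = $864.76 + $6,201.96 + $475.20 = $7,541.92
Ending inventory (cost pool remaining) = $731.08
Check: goods available $8,273.00 = COGS $7,541.92 + ending $731.08

Ending inventory = $731.08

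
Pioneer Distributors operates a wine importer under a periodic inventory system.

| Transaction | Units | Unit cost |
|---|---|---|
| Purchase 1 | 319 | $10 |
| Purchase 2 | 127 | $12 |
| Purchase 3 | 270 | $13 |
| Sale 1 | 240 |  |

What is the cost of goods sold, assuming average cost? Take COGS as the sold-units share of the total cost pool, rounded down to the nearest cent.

COGS = $2,756.64

Sale 1, sell 240: 240/716 × $8,224.00 → $2,756.64
Ending inventory (cost pool remaining) = $5,467.36
Check: goods available $8,224.00 = COGS $2,756.64 + ending $5,467.36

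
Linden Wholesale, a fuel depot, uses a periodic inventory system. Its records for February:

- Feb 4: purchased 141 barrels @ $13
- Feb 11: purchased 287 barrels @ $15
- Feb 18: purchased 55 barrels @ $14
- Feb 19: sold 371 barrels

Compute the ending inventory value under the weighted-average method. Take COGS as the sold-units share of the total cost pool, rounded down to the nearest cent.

Ending inventory = $1,601.86

Feb 19, sell 371: 371/483 × $6,908.00 → $5,306.14
Ending inventory (cost pool remaining) = $1,601.86
Check: goods available $6,908.00 = COGS $5,306.14 + ending $1,601.86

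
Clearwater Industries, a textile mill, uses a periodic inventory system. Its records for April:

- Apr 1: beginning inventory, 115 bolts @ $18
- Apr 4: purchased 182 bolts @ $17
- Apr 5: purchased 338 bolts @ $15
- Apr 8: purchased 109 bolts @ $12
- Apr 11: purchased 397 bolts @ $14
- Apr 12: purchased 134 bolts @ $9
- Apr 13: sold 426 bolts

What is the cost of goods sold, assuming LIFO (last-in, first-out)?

Apr 13, 426 sold [LIFO — newest first]: 134 @ $9 + 292 @ $14 = $5,294
Ending inventory: 115 @ $18 + 182 @ $17 + 338 @ $15 + 109 @ $12 + 105 @ $14 = $13,012

COGS = $5,294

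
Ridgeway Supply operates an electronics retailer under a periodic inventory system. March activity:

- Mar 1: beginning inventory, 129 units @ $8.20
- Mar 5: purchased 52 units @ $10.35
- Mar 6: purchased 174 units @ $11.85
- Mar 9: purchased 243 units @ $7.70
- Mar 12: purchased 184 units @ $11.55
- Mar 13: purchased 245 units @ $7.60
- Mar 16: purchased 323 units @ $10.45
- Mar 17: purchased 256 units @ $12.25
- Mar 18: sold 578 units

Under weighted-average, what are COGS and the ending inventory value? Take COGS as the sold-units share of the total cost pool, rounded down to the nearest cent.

COGS = $5,768.32; ending inventory = $10,259.23

Mar 18, sell 578: 578/1606 × $16,027.55 → $5,768.32
Ending inventory (cost pool remaining) = $10,259.23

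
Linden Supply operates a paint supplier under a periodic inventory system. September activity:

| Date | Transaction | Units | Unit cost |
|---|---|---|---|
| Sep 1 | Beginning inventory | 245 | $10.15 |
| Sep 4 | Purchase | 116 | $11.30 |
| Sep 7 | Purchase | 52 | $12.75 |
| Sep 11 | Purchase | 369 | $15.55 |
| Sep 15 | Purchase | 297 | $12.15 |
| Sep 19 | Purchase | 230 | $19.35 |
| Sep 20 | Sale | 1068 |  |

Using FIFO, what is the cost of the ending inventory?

Ending inventory = $4,584.15

Sep 20, 1068 sold [FIFO — oldest first]: 245 @ $10.15 + 116 @ $11.30 + 52 @ $12.75 + 369 @ $15.55 + 286 @ $12.15 = $13,673.40
Ending inventory: 11 @ $12.15 + 230 @ $19.35 = $4,584.15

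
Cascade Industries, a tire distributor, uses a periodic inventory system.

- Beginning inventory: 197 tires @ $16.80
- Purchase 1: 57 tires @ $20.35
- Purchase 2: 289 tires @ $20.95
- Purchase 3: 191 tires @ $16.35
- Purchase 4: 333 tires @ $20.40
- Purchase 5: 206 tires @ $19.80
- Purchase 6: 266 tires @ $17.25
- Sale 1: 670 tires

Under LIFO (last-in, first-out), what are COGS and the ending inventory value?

Sale 1 (670) [LIFO — newest first]: 266 @ $17.25 + 206 @ $19.80 + 198 @ $20.40 = $12,706.50
Ending inventory: 197 @ $16.80 + 57 @ $20.35 + 289 @ $20.95 + 191 @ $16.35 + 135 @ $20.40 = $16,400.95
Check: goods available $29,107.45 = COGS $12,706.50 + ending $16,400.95

COGS = $12,706.50; ending inventory = $16,400.95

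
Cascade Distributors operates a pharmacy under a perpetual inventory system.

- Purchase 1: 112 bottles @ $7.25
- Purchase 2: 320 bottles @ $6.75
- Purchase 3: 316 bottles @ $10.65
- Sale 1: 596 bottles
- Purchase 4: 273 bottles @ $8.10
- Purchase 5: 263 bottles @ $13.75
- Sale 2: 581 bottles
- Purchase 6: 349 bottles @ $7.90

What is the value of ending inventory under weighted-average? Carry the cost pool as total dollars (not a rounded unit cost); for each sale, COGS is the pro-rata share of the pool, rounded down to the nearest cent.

Ending inventory = $3,863.71

After Purchase 1: 112 on hand, pool $812.00 (≈ $7.2500 each)
After Purchase 2: 432 on hand, pool $2,972.00 (≈ $6.8796 each)
After Purchase 3: 748 on hand, pool $6,337.40 (≈ $8.4725 each)
Sale 1, sell 596: 596/748 × $6,337.40 → $5,049.58
After Purchase 4: 425 on hand, pool $3,499.12 (≈ $8.2332 each)
After Purchase 5: 688 on hand, pool $7,115.37 (≈ $10.3421 each)
Sale 2, sell 581: 581/688 × $7,115.37 → $6,008.76
After Purchase 6: 456 on hand, pool $3,863.71 (≈ $8.4730 each)
Total COGS = $5,049.58 + $6,008.76 = $11,058.34
Ending inventory (cost pool remaining) = $3,863.71
Check: goods available $14,922.05 = COGS $11,058.34 + ending $3,863.71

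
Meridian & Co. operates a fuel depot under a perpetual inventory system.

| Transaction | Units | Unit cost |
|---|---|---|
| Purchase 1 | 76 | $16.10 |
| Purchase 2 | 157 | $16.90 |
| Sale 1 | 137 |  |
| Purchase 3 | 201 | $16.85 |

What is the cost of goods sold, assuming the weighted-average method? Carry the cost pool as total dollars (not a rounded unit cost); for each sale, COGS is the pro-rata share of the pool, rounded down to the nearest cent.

After Purchase 1: 76 on hand, pool $1,223.60 (≈ $16.1000 each)
After Purchase 2: 233 on hand, pool $3,876.90 (≈ $16.6391 each)
Sale 1, sell 137: 137/233 × $3,876.90 → $2,279.55
After Purchase 3: 297 on hand, pool $4,984.20 (≈ $16.7818 each)
Ending inventory (cost pool remaining) = $4,984.20

COGS = $2,279.55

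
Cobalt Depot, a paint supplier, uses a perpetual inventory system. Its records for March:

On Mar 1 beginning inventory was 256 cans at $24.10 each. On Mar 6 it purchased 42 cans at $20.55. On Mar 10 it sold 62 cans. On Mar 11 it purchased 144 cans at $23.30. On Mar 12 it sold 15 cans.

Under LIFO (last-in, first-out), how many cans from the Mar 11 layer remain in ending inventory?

129

Mar 10, 62 sold [LIFO — newest first]: 42 @ $20.55 + 20 @ $24.10 = $1,345.10
Mar 12, 15 sold [LIFO — newest first]: 15 @ $23.30 = $349.50
Total COGS = $1,345.10 + $349.50 = $1,694.60
Ending inventory: 236 @ $24.10 + 129 @ $23.30 = $8,693.30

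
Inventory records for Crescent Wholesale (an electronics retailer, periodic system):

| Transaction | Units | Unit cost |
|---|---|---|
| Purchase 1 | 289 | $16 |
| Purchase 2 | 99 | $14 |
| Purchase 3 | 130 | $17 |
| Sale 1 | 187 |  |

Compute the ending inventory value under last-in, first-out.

Ending inventory = $5,212

Sale 1 (187) [LIFO — newest first]: 130 @ $17 + 57 @ $14 = $3,008
Ending inventory: 289 @ $16 + 42 @ $14 = $5,212
Check: goods available $8,220 = COGS $3,008 + ending $5,212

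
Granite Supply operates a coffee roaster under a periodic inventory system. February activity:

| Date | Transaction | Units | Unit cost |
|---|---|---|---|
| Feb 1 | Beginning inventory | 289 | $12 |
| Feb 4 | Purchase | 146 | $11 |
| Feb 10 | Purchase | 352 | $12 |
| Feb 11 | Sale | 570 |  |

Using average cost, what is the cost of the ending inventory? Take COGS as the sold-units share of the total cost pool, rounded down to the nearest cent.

Feb 11, sell 570: 570/787 × $9,298.00 → $6,734.25
Ending inventory (cost pool remaining) = $2,563.75

Ending inventory = $2,563.75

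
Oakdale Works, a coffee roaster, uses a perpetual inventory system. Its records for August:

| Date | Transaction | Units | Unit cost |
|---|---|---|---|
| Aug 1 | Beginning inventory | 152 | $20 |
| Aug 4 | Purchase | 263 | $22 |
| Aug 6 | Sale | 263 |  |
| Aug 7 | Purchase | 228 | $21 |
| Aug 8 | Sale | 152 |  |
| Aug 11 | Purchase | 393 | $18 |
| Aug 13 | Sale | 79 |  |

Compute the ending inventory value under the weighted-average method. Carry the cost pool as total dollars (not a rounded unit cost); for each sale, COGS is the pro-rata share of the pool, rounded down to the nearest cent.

After Aug 1: 152 on hand, pool $3,040.00 (≈ $20.0000 each)
After Aug 4: 415 on hand, pool $8,826.00 (≈ $21.2675 each)
Aug 6, sell 263: 263/415 × $8,826.00 → $5,593.34
After Aug 7: 380 on hand, pool $8,020.66 (≈ $21.1070 each)
Aug 8, sell 152: 152/380 × $8,020.66 → $3,208.26
After Aug 11: 621 on hand, pool $11,886.40 (≈ $19.1407 each)
Aug 13, sell 79: 79/621 × $11,886.40 → $1,512.11
Total COGS = $5,593.34 + $3,208.26 + $1,512.11 = $10,313.71
Ending inventory (cost pool remaining) = $10,374.29

Ending inventory = $10,374.29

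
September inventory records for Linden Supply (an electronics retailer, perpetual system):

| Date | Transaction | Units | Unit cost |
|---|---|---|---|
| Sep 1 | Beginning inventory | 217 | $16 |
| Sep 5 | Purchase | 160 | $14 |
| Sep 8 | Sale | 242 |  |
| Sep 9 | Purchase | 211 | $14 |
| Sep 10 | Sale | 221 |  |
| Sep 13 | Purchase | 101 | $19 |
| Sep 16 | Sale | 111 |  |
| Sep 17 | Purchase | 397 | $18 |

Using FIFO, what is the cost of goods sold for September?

COGS = $8,470

Sep 8, 242 sold [FIFO — oldest first]: 217 @ $16 + 25 @ $14 = $3,822
Sep 10, 221 sold [FIFO — oldest first]: 135 @ $14 + 86 @ $14 = $3,094
Sep 16, 111 sold [FIFO — oldest first]: 111 @ $14 = $1,554
Total COGS = $3,822 + $3,094 + $1,554 = $8,470
Ending inventory: 14 @ $14 + 101 @ $19 + 397 @ $18 = $9,261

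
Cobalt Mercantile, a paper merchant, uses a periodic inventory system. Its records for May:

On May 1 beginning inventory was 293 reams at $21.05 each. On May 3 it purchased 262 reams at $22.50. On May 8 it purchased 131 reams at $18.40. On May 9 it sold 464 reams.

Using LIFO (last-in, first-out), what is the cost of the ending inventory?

Ending inventory = $4,673.10

May 9, 464 sold [LIFO — newest first]: 131 @ $18.40 + 262 @ $22.50 + 71 @ $21.05 = $9,799.95
Ending inventory: 222 @ $21.05 = $4,673.10
Check: goods available $14,473.05 = COGS $9,799.95 + ending $4,673.10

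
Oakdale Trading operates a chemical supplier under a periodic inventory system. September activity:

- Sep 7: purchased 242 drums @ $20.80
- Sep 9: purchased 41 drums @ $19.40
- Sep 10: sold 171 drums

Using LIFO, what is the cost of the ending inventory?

Ending inventory = $2,329.60

Sep 10, 171 sold [LIFO — newest first]: 41 @ $19.40 + 130 @ $20.80 = $3,499.40
Ending inventory: 112 @ $20.80 = $2,329.60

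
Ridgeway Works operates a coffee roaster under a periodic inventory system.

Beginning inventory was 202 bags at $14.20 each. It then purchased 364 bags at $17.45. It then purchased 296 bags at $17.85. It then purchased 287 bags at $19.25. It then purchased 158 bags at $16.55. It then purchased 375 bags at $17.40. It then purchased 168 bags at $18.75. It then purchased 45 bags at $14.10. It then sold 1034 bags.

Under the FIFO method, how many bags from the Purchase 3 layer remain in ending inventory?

Sale 1 (1034) [FIFO — oldest first]: 202 @ $14.20 + 364 @ $17.45 + 296 @ $17.85 + 172 @ $19.25 = $17,814.80
Ending inventory: 115 @ $19.25 + 158 @ $16.55 + 375 @ $17.40 + 168 @ $18.75 + 45 @ $14.10 = $15,138.15
Check: goods available $32,952.95 = COGS $17,814.80 + ending $15,138.15

115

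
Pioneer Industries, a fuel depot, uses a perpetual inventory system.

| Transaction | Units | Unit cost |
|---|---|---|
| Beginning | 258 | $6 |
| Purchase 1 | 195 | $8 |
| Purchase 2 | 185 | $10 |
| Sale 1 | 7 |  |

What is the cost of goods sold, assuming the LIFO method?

Sale 1 (7) [LIFO — newest first]: 7 @ $10 = $70
Ending inventory: 258 @ $6 + 195 @ $8 + 178 @ $10 = $4,888
Check: goods available $4,958 = COGS $70 + ending $4,888

COGS = $70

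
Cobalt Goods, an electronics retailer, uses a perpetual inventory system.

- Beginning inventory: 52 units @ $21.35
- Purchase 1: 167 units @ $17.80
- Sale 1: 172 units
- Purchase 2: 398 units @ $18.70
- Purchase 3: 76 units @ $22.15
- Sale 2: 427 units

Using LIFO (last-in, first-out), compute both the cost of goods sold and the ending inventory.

COGS = $11,326.45; ending inventory = $1,882.35

Sale 1 (172) [LIFO — newest first]: 167 @ $17.80 + 5 @ $21.35 = $3,079.35
Sale 2 (427) [LIFO — newest first]: 76 @ $22.15 + 351 @ $18.70 = $8,247.10
Total COGS = $3,079.35 + $8,247.10 = $11,326.45
Ending inventory: 47 @ $21.35 + 47 @ $18.70 = $1,882.35
Check: goods available $13,208.80 = COGS $11,326.45 + ending $1,882.35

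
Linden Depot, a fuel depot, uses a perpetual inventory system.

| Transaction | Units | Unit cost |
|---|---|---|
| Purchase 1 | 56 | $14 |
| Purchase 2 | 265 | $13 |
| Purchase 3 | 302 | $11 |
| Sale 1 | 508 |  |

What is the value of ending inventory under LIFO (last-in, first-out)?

Sale 1 (508) [LIFO — newest first]: 302 @ $11 + 206 @ $13 = $6,000
Ending inventory: 56 @ $14 + 59 @ $13 = $1,551
Check: goods available $7,551 = COGS $6,000 + ending $1,551

Ending inventory = $1,551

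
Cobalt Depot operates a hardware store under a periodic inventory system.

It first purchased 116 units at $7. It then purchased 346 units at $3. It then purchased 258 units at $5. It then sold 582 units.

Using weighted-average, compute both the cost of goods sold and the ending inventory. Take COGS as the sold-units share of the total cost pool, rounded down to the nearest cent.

Sale 1, sell 582: 582/720 × $3,140.00 → $2,538.16
Ending inventory (cost pool remaining) = $601.84

COGS = $2,538.16; ending inventory = $601.84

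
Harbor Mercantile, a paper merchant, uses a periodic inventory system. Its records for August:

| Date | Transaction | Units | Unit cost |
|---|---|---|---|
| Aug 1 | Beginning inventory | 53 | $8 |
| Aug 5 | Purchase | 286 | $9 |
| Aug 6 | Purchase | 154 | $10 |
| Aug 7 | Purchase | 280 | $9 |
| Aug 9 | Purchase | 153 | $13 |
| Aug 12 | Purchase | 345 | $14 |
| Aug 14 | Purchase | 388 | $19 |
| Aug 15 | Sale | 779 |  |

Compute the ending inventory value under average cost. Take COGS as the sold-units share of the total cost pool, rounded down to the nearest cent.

Ending inventory = $11,271.33

Aug 15, sell 779: 779/1659 × $21,249.00 → $9,977.67
Ending inventory (cost pool remaining) = $11,271.33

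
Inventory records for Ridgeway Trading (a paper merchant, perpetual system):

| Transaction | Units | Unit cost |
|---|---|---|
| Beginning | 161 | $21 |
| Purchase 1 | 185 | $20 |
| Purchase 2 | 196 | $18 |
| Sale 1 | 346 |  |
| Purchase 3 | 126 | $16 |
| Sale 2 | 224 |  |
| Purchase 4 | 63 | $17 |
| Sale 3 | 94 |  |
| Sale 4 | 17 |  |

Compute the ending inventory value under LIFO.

Ending inventory = $1,050

Sale 1 (346) [LIFO — newest first]: 196 @ $18 + 150 @ $20 = $6,528
Sale 2 (224) [LIFO — newest first]: 126 @ $16 + 35 @ $20 + 63 @ $21 = $4,039
Sale 3 (94) [LIFO — newest first]: 63 @ $17 + 31 @ $21 = $1,722
Sale 4 (17) [LIFO — newest first]: 17 @ $21 = $357
Total COGS = $6,528 + $4,039 + $1,722 + $357 = $12,646
Ending inventory: 50 @ $21 = $1,050
Check: goods available $13,696 = COGS $12,646 + ending $1,050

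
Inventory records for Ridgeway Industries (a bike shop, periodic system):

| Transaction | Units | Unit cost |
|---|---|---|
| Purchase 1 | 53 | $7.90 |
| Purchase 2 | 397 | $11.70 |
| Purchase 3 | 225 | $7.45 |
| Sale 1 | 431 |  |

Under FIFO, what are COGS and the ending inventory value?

Sale 1 (431) [FIFO — oldest first]: 53 @ $7.90 + 378 @ $11.70 = $4,841.30
Ending inventory: 19 @ $11.70 + 225 @ $7.45 = $1,898.55
Check: goods available $6,739.85 = COGS $4,841.30 + ending $1,898.55

COGS = $4,841.30; ending inventory = $1,898.55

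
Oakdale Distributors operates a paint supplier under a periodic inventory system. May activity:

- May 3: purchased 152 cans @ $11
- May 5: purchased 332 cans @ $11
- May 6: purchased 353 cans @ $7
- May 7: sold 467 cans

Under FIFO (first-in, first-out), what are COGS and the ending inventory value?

COGS = $5,137; ending inventory = $2,658

May 7, 467 sold [FIFO — oldest first]: 152 @ $11 + 315 @ $11 = $5,137
Ending inventory: 17 @ $11 + 353 @ $7 = $2,658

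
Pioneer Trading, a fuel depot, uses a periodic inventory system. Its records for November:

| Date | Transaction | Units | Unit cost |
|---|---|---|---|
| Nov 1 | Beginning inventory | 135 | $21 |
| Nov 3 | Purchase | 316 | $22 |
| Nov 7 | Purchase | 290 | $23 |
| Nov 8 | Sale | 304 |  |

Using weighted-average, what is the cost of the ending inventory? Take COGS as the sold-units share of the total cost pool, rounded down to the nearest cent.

Nov 8, sell 304: 304/741 × $16,457.00 → $6,751.58
Ending inventory (cost pool remaining) = $9,705.42

Ending inventory = $9,705.42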